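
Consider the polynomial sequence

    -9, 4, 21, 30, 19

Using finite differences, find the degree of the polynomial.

3

Δ: 13, 17, 9, -11
Δ²: 4, -8, -20
Δ³: -12, -12
The third differences are constant, so the polynomial has degree 3.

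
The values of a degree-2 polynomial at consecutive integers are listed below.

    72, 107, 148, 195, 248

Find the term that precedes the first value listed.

D1: 35  41  47  53
D2: 6  6  6
The second differences are constant at 6.
Work back: 35 − 6 = 29;  72 − 29 = 43

43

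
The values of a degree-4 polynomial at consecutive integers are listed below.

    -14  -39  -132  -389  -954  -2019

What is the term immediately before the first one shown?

-9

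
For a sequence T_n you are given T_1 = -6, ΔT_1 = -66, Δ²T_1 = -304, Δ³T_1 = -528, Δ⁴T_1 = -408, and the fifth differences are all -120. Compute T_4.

Build the table forward from the leading diagonal:
Δ⁵: -120  -120  -120  -120
Δ⁴: -408  -528  -648  -768
Δ³: -528  -936  -1464  -2112
Δ²: -304  -832  -1768  -3232
Δ: -66  -370  -1202  -2970
T: -6  -72  -442  -1644

-1644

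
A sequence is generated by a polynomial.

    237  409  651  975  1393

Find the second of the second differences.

82

Δ: 172, 242, 324, 418
Δ²: 70, 82, 94
Δ³: 12, 12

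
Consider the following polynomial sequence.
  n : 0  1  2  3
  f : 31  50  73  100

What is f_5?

166

Δ: 19  23  27
Δ²: 4  4
The second differences are constant (4).
27 + 4 = 31;  100 + 31 = 131
31 + 4 = 35;  131 + 35 = 166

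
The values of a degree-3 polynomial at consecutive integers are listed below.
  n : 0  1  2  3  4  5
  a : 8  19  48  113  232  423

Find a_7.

11  29  65  119  191
18  36  54  72
18  18  18
Third differences constant at 18.
72 + 18 = 90;  191 + 90 = 281;  423 + 281 = 704
90 + 18 = 108;  281 + 108 = 389;  704 + 389 = 1093

1093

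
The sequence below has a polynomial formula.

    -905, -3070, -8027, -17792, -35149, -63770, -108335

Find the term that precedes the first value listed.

First differences: -2165  -4957  -9765  -17357  -28621  -44565
Second differences: -2792  -4808  -7592  -11264  -15944
Third differences: -2016  -2784  -3672  -4680
Fourth differences: -768  -888  -1008
Fifth differences: -120  -120
The fifth differences are constant at -120.
Work back: -768 + 120 = -648;  -2016 + 648 = -1368;  -2792 + 1368 = -1424;  -2165 + 1424 = -741;  -905 + 741 = -164

-164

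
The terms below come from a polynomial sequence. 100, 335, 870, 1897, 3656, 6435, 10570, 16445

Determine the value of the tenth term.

Δ: 235  535  1027  1759  2779  4135  5875
Δ²: 300  492  732  1020  1356  1740
Δ³: 192  240  288  336  384
Δ⁴: 48  48  48  48
Fourth differences constant at 48.
384 + 48 = 432;  1740 + 432 = 2172;  5875 + 2172 = 8047;  16445 + 8047 = 24492
432 + 48 = 480;  2172 + 480 = 2652;  8047 + 2652 = 10699;  24492 + 10699 = 35191

35191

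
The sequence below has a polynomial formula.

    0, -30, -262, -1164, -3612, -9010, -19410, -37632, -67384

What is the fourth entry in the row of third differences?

-2052

D1: -30, -232, -902, -2448, -5398, -10400, -18222, -29752
D2: -202, -670, -1546, -2950, -5002, -7822, -11530
D3: -468, -876, -1404, -2052, -2820, -3708
D4: -408, -528, -648, -768, -888
D5: -120, -120, -120, -120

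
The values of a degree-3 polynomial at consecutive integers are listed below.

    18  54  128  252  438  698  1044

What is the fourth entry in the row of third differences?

12

D1: 36, 74, 124, 186, 260, 346
D2: 38, 50, 62, 74, 86
D3: 12, 12, 12, 12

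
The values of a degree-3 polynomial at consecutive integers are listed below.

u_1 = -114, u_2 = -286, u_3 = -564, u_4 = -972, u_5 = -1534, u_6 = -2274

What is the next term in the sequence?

First differences: -172, -278, -408, -562, -740
Second differences: -106, -130, -154, -178
Third differences: -24, -24, -24
Third differences constant at -24.
-178 − 24 = -202;  -740 − 202 = -942;  -2274 − 942 = -3216

-3216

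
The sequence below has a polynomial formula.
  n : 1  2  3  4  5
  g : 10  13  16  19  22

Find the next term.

Δ: 3, 3, 3, 3
The first differences are constant (3).
22 + 3 = 25

25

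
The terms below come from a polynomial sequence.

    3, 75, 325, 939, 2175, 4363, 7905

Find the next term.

13275

72, 250, 614, 1236, 2188, 3542
178, 364, 622, 952, 1354
186, 258, 330, 402
72, 72, 72
Constant fourth difference = 72, so extend:
402 + 72 = 474;  1354 + 474 = 1828;  3542 + 1828 = 5370;  7905 + 5370 = 13275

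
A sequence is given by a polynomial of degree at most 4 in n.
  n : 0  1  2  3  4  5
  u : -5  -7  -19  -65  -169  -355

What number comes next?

First differences: -2  -12  -46  -104  -186
Second differences: -10  -34  -58  -82
Third differences: -24  -24  -24
The third differences are constant (-24).
-82 − 24 = -106;  -186 − 106 = -292;  -355 − 292 = -647

-647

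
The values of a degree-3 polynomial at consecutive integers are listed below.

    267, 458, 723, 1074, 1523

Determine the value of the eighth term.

3578

191, 265, 351, 449
74, 86, 98
12, 12
Third differences constant at 12.
98 + 12 = 110;  449 + 110 = 559;  1523 + 559 = 2082
110 + 12 = 122;  559 + 122 = 681;  2082 + 681 = 2763
122 + 12 = 134;  681 + 134 = 815;  2763 + 815 = 3578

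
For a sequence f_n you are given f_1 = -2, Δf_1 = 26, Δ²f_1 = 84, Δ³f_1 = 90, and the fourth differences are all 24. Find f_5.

990

Build the table forward from the leading diagonal:
D4: 24, 24, 24, 24, 24
D3: 90, 114, 138, 162, 186
D2: 84, 174, 288, 426, 588
D1: 26, 110, 284, 572, 998
f: -2, 24, 134, 418, 990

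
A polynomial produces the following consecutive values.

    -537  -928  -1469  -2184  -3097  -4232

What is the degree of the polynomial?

-391, -541, -715, -913, -1135
-150, -174, -198, -222
-24, -24, -24
The third differences are constant, so the polynomial has degree 3.

3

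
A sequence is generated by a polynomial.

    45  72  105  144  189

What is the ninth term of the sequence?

429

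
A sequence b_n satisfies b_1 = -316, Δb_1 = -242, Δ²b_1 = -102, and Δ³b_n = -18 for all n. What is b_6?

Build the table forward from the leading diagonal:
Third differences: -18  -18  -18  -18  -18  -18
Second differences: -102  -120  -138  -156  -174  -192
First differences: -242  -344  -464  -602  -758  -932
b: -316  -558  -902  -1366  -1968  -2726

-2726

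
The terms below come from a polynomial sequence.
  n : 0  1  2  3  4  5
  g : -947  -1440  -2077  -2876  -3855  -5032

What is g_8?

Δ: -493 , -637 , -799 , -979 , -1177
Δ²: -144 , -162 , -180 , -198
Δ³: -18 , -18 , -18
Constant third difference = -18, so extend:
-198 − 18 = -216;  -1177 − 216 = -1393;  -5032 − 1393 = -6425
-216 − 18 = -234;  -1393 − 234 = -1627;  -6425 − 1627 = -8052
-234 − 18 = -252;  -1627 − 252 = -1879;  -8052 − 1879 = -9931

-9931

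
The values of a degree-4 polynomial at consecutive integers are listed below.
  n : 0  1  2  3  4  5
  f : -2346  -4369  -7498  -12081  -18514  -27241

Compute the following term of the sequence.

First differences: -2023, -3129, -4583, -6433, -8727
Second differences: -1106, -1454, -1850, -2294
Third differences: -348, -396, -444
Fourth differences: -48, -48
Fourth differences constant at -48.
-444 − 48 = -492;  -2294 − 492 = -2786;  -8727 − 2786 = -11513;  -27241 − 11513 = -38754

-38754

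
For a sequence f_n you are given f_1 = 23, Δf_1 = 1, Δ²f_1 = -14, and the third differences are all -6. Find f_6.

-172

Build the table forward from the leading diagonal:
D3: -6  -6  -6  -6  -6  -6
D2: -14  -20  -26  -32  -38  -44
D1: 1  -13  -33  -59  -91  -129
f: 23  24  11  -22  -81  -172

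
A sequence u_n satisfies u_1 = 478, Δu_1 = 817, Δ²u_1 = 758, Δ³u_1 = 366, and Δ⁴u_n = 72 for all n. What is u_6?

Build the table forward from the leading diagonal:
Δ⁴: 72  72  72  72  72  72
Δ³: 366  438  510  582  654  726
Δ²: 758  1124  1562  2072  2654  3308
Δ: 817  1575  2699  4261  6333  8987
u: 478  1295  2870  5569  9830  16163

16163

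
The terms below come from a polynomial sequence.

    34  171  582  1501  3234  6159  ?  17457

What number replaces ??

Using the first 6 terms:
First differences: 137  411  919  1733  2925
Second differences: 274  508  814  1192
Third differences: 234  306  378
Fourth differences: 72  72
Constant fourth difference = 72.
Extend forward: 378 + 72 = 450;  1192 + 450 = 1642;  2925 + 1642 = 4567;  6159 + 4567 = 10726

10726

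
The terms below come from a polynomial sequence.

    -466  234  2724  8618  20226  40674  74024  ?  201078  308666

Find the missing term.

125394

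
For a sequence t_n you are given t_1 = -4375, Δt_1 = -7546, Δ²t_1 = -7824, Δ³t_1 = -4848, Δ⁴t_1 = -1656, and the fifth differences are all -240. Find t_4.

Build the table forward from the leading diagonal:
Fifth differences: -240, -240, -240, -240
Fourth differences: -1656, -1896, -2136, -2376
Third differences: -4848, -6504, -8400, -10536
Second differences: -7824, -12672, -19176, -27576
First differences: -7546, -15370, -28042, -47218
t: -4375, -11921, -27291, -55333

-55333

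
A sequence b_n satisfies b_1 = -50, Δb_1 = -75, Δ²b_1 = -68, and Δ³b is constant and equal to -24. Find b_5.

Build the table forward from the leading diagonal:
Δ³: -24  -24  -24  -24  -24
Δ²: -68  -92  -116  -140  -164
Δ: -75  -143  -235  -351  -491
b: -50  -125  -268  -503  -854

-854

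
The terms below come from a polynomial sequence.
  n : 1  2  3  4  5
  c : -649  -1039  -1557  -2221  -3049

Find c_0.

Δ: -390, -518, -664, -828
Δ²: -128, -146, -164
Δ³: -18, -18
The third differences are constant at -18.
Work back: -128 + 18 = -110;  -390 + 110 = -280;  -649 + 280 = -369

-369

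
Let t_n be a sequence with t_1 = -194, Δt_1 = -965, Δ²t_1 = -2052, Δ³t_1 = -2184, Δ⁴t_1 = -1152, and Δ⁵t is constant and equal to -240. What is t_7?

-99164

Build the table forward from the leading diagonal:
Δ⁵: -240  -240  -240  -240  -240  -240  -240
Δ⁴: -1152  -1392  -1632  -1872  -2112  -2352  -2592
Δ³: -2184  -3336  -4728  -6360  -8232  -10344  -12696
Δ²: -2052  -4236  -7572  -12300  -18660  -26892  -37236
Δ: -965  -3017  -7253  -14825  -27125  -45785  -72677
t: -194  -1159  -4176  -11429  -26254  -53379  -99164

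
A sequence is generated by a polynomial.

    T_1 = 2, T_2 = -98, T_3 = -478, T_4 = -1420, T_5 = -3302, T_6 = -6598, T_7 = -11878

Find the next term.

Δ: -100, -380, -942, -1882, -3296, -5280
Δ²: -280, -562, -940, -1414, -1984
Δ³: -282, -378, -474, -570
Δ⁴: -96, -96, -96
Fourth differences constant at -96.
-570 − 96 = -666;  -1984 − 666 = -2650;  -5280 − 2650 = -7930;  -11878 − 7930 = -19808

-19808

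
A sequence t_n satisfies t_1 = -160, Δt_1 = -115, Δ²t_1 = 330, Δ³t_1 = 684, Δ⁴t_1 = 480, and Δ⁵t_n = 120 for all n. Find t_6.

Build the table forward from the leading diagonal:
D5: 120  120  120  120  120  120
D4: 480  600  720  840  960  1080
D3: 684  1164  1764  2484  3324  4284
D2: 330  1014  2178  3942  6426  9750
D1: -115  215  1229  3407  7349  13775
t: -160  -275  -60  1169  4576  11925

11925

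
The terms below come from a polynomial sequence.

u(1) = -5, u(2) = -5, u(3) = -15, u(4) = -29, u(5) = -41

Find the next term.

-45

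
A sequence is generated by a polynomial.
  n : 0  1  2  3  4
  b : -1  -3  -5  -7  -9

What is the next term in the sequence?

-11

Δ: -2 , -2 , -2 , -2
First differences constant at -2.
-9 − 2 = -11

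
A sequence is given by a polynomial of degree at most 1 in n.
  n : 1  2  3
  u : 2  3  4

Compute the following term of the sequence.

5

1, 1
First differences constant at 1.
4 + 1 = 5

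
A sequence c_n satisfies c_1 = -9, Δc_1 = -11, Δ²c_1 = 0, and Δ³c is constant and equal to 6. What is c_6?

-4

Build the table forward from the leading diagonal:
Third differences: 6, 6, 6, 6, 6, 6
Second differences: 0, 6, 12, 18, 24, 30
First differences: -11, -11, -5, 7, 25, 49
c: -9, -20, -31, -36, -29, -4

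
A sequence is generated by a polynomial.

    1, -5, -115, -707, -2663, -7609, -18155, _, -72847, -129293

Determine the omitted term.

-38135

Using the first 7 terms:
First differences: -6, -110, -592, -1956, -4946, -10546
Second differences: -104, -482, -1364, -2990, -5600
Third differences: -378, -882, -1626, -2610
Fourth differences: -504, -744, -984
Fifth differences: -240, -240
Constant fifth difference = -240.
Extend forward: -984 − 240 = -1224;  -2610 − 1224 = -3834;  -5600 − 3834 = -9434;  -10546 − 9434 = -19980;  -18155 − 19980 = -38135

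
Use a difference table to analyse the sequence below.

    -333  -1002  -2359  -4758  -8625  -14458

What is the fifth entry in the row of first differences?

-5833

Δ: -669, -1357, -2399, -3867, -5833
Δ²: -688, -1042, -1468, -1966
Δ³: -354, -426, -498
Δ⁴: -72, -72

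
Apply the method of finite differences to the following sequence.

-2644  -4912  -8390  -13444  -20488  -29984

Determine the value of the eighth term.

-58420

D1: -2268  -3478  -5054  -7044  -9496
D2: -1210  -1576  -1990  -2452
D3: -366  -414  -462
D4: -48  -48
Fourth differences constant at -48.
-462 − 48 = -510;  -2452 − 510 = -2962;  -9496 − 2962 = -12458;  -29984 − 12458 = -42442
-510 − 48 = -558;  -2962 − 558 = -3520;  -12458 − 3520 = -15978;  -42442 − 15978 = -58420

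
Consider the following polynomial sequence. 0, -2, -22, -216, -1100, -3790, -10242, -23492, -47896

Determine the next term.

-2, -20, -194, -884, -2690, -6452, -13250, -24404
-18, -174, -690, -1806, -3762, -6798, -11154
-156, -516, -1116, -1956, -3036, -4356
-360, -600, -840, -1080, -1320
-240, -240, -240, -240
Fifth differences constant at -240.
-1320 − 240 = -1560;  -4356 − 1560 = -5916;  -11154 − 5916 = -17070;  -24404 − 17070 = -41474;  -47896 − 41474 = -89370

-89370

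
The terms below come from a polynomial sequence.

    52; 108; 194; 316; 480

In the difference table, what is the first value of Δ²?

30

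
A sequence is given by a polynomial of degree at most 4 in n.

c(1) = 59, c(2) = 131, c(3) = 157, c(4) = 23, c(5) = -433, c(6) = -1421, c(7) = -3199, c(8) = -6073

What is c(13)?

-50953

72  26  -134  -456  -988  -1778  -2874
-46  -160  -322  -532  -790  -1096
-114  -162  -210  -258  -306
-48  -48  -48  -48
Fourth differences constant at -48.
-306 − 48 = -354;  -1096 − 354 = -1450;  -2874 − 1450 = -4324;  -6073 − 4324 = -10397
-354 − 48 = -402;  -1450 − 402 = -1852;  -4324 − 1852 = -6176;  -10397 − 6176 = -16573
-402 − 48 = -450;  -1852 − 450 = -2302;  -6176 − 2302 = -8478;  -16573 − 8478 = -25051
-450 − 48 = -498;  -2302 − 498 = -2800;  -8478 − 2800 = -11278;  -25051 − 11278 = -36329
-498 − 48 = -546;  -2800 − 546 = -3346;  -11278 − 3346 = -14624;  -36329 − 14624 = -50953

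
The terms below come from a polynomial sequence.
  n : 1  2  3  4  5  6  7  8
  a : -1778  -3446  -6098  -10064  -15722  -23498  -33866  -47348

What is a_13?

-183098

-1668 , -2652 , -3966 , -5658 , -7776 , -10368 , -13482
-984 , -1314 , -1692 , -2118 , -2592 , -3114
-330 , -378 , -426 , -474 , -522
-48 , -48 , -48 , -48
Fourth differences constant at -48.
-522 − 48 = -570;  -3114 − 570 = -3684;  -13482 − 3684 = -17166;  -47348 − 17166 = -64514
-570 − 48 = -618;  -3684 − 618 = -4302;  -17166 − 4302 = -21468;  -64514 − 21468 = -85982
-618 − 48 = -666;  -4302 − 666 = -4968;  -21468 − 4968 = -26436;  -85982 − 26436 = -112418
-666 − 48 = -714;  -4968 − 714 = -5682;  -26436 − 5682 = -32118;  -112418 − 32118 = -144536
-714 − 48 = -762;  -5682 − 762 = -6444;  -32118 − 6444 = -38562;  -144536 − 38562 = -183098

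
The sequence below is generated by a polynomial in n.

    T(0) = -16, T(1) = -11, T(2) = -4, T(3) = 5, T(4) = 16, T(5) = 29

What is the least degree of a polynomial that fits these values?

2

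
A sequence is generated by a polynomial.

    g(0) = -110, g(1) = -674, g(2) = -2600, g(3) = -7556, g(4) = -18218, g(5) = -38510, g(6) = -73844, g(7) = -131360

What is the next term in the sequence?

-220166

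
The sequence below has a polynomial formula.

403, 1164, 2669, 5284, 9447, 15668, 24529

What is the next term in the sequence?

D1: 761 , 1505 , 2615 , 4163 , 6221 , 8861
D2: 744 , 1110 , 1548 , 2058 , 2640
D3: 366 , 438 , 510 , 582
D4: 72 , 72 , 72
The fourth differences are constant (72).
582 + 72 = 654;  2640 + 654 = 3294;  8861 + 3294 = 12155;  24529 + 12155 = 36684

36684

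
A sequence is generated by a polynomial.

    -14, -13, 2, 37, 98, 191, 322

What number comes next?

Δ: 1, 15, 35, 61, 93, 131
Δ²: 14, 20, 26, 32, 38
Δ³: 6, 6, 6, 6
The third differences are constant (6).
38 + 6 = 44;  131 + 44 = 175;  322 + 175 = 497

497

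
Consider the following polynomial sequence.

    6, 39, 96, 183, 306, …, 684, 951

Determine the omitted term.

Using the first 5 terms:
First differences: 33, 57, 87, 123
Second differences: 24, 30, 36
Third differences: 6, 6
Constant third difference = 6.
Extend forward: 36 + 6 = 42;  123 + 42 = 165;  306 + 165 = 471

471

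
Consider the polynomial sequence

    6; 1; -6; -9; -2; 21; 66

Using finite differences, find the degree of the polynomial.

Δ: -5, -7, -3, 7, 23, 45
Δ²: -2, 4, 10, 16, 22
Δ³: 6, 6, 6, 6
The third differences are constant, so the polynomial has degree 3.

3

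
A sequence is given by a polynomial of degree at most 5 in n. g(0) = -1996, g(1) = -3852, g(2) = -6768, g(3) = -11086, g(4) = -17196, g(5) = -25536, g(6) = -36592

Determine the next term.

-50898

D1: -1856 , -2916 , -4318 , -6110 , -8340 , -11056
D2: -1060 , -1402 , -1792 , -2230 , -2716
D3: -342 , -390 , -438 , -486
D4: -48 , -48 , -48
Fourth differences constant at -48.
-486 − 48 = -534;  -2716 − 534 = -3250;  -11056 − 3250 = -14306;  -36592 − 14306 = -50898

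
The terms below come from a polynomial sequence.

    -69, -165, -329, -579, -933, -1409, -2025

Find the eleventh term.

Δ: -96  -164  -250  -354  -476  -616
Δ²: -68  -86  -104  -122  -140
Δ³: -18  -18  -18  -18
The third differences are constant (-18).
-140 − 18 = -158;  -616 − 158 = -774;  -2025 − 774 = -2799
-158 − 18 = -176;  -774 − 176 = -950;  -2799 − 950 = -3749
-176 − 18 = -194;  -950 − 194 = -1144;  -3749 − 1144 = -4893
-194 − 18 = -212;  -1144 − 212 = -1356;  -4893 − 1356 = -6249

-6249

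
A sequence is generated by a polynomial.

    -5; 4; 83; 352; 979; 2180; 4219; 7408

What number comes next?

12107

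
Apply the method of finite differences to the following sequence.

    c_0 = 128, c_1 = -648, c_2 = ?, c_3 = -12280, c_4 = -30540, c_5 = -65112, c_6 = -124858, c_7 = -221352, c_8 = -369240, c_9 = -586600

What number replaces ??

Using the last 7 terms:
First differences: -18260  -34572  -59746  -96494  -147888  -217360
Second differences: -16312  -25174  -36748  -51394  -69472
Third differences: -8862  -11574  -14646  -18078
Fourth differences: -2712  -3072  -3432
Fifth differences: -360  -360
Constant fifth difference = -360.
Extend backward: -2712 + 360 = -2352;  -8862 + 2352 = -6510;  -16312 + 6510 = -9802;  -18260 + 9802 = -8458;  -12280 + 8458 = -3822

-3822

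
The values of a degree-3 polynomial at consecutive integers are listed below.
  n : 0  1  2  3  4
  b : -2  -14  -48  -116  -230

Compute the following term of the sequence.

-402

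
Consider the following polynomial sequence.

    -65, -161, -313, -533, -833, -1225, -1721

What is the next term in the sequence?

-2333

First differences: -96, -152, -220, -300, -392, -496
Second differences: -56, -68, -80, -92, -104
Third differences: -12, -12, -12, -12
Constant third difference = -12, so extend:
-104 − 12 = -116;  -496 − 116 = -612;  -1721 − 612 = -2333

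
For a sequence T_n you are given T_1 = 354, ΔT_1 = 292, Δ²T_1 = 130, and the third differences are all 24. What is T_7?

4536

Build the table forward from the leading diagonal:
Δ³: 24, 24, 24, 24, 24, 24, 24
Δ²: 130, 154, 178, 202, 226, 250, 274
Δ: 292, 422, 576, 754, 956, 1182, 1432
T: 354, 646, 1068, 1644, 2398, 3354, 4536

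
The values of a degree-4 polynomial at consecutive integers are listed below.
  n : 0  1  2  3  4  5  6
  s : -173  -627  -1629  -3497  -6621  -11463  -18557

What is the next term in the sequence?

-28509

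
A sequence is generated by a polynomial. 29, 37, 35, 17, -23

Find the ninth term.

Δ: 8, -2, -18, -40
Δ²: -10, -16, -22
Δ³: -6, -6
Third differences constant at -6.
-22 − 6 = -28;  -40 − 28 = -68;  -23 − 68 = -91
-28 − 6 = -34;  -68 − 34 = -102;  -91 − 102 = -193
-34 − 6 = -40;  -102 − 40 = -142;  -193 − 142 = -335
-40 − 6 = -46;  -142 − 46 = -188;  -335 − 188 = -523

-523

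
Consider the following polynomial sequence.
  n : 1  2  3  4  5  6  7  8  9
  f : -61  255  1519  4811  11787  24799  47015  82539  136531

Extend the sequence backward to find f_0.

Δ: 316  1264  3292  6976  13012  22216  35524  53992
Δ²: 948  2028  3684  6036  9204  13308  18468
Δ³: 1080  1656  2352  3168  4104  5160
Δ⁴: 576  696  816  936  1056
Δ⁵: 120  120  120  120
The fifth differences are constant at 120.
Work back: 576 − 120 = 456;  1080 − 456 = 624;  948 − 624 = 324;  316 − 324 = -8;  -61 + 8 = -53

-53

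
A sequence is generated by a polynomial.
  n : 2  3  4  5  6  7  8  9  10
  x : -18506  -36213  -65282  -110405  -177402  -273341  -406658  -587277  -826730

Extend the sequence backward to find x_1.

-8477

First differences: -17707, -29069, -45123, -66997, -95939, -133317, -180619, -239453
Second differences: -11362, -16054, -21874, -28942, -37378, -47302, -58834
Third differences: -4692, -5820, -7068, -8436, -9924, -11532
Fourth differences: -1128, -1248, -1368, -1488, -1608
Fifth differences: -120, -120, -120, -120
The fifth differences are constant at -120.
Work back: -1128 + 120 = -1008;  -4692 + 1008 = -3684;  -11362 + 3684 = -7678;  -17707 + 7678 = -10029;  -18506 + 10029 = -8477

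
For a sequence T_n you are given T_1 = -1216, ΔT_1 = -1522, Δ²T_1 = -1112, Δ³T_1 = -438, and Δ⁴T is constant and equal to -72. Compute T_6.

Build the table forward from the leading diagonal:
D4: -72, -72, -72, -72, -72, -72
D3: -438, -510, -582, -654, -726, -798
D2: -1112, -1550, -2060, -2642, -3296, -4022
D1: -1522, -2634, -4184, -6244, -8886, -12182
T: -1216, -2738, -5372, -9556, -15800, -24686

-24686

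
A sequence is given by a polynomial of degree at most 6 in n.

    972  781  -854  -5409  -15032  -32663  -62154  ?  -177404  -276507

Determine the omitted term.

Using the first 7 terms:
Δ: -191, -1635, -4555, -9623, -17631, -29491
Δ²: -1444, -2920, -5068, -8008, -11860
Δ³: -1476, -2148, -2940, -3852
Δ⁴: -672, -792, -912
Δ⁵: -120, -120
Constant fifth difference = -120.
Extend forward: -912 − 120 = -1032;  -3852 − 1032 = -4884;  -11860 − 4884 = -16744;  -29491 − 16744 = -46235;  -62154 − 46235 = -108389

-108389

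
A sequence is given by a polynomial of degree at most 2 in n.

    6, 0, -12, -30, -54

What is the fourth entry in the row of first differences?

First differences: -6, -12, -18, -24
Second differences: -6, -6, -6

-24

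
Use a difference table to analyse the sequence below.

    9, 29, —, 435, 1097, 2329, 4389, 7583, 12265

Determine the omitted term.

Using the last 6 terms:
Δ: 662  1232  2060  3194  4682
Δ²: 570  828  1134  1488
Δ³: 258  306  354
Δ⁴: 48  48
Constant fourth difference = 48.
Extend backward: 258 − 48 = 210;  570 − 210 = 360;  662 − 360 = 302;  435 − 302 = 133

133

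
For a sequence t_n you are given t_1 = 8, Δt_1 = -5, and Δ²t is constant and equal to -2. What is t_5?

Build the table forward from the leading diagonal:
Δ²: -2  -2  -2  -2  -2
Δ: -5  -7  -9  -11  -13
t: 8  3  -4  -13  -24

-24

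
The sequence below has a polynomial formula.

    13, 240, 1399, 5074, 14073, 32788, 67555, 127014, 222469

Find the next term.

D1: 227, 1159, 3675, 8999, 18715, 34767, 59459, 95455
D2: 932, 2516, 5324, 9716, 16052, 24692, 35996
D3: 1584, 2808, 4392, 6336, 8640, 11304
D4: 1224, 1584, 1944, 2304, 2664
D5: 360, 360, 360, 360
The fifth differences are constant (360).
2664 + 360 = 3024;  11304 + 3024 = 14328;  35996 + 14328 = 50324;  95455 + 50324 = 145779;  222469 + 145779 = 368248

368248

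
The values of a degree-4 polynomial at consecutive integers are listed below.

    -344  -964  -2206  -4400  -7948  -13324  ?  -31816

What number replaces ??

-21074

Using the first 6 terms:
-620, -1242, -2194, -3548, -5376
-622, -952, -1354, -1828
-330, -402, -474
-72, -72
Constant fourth difference = -72.
Extend forward: -474 − 72 = -546;  -1828 − 546 = -2374;  -5376 − 2374 = -7750;  -13324 − 7750 = -21074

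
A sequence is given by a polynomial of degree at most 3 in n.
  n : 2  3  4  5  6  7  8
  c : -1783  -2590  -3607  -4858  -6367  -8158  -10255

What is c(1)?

-807, -1017, -1251, -1509, -1791, -2097
-210, -234, -258, -282, -306
-24, -24, -24, -24
The third differences are constant at -24.
Work back: -210 + 24 = -186;  -807 + 186 = -621;  -1783 + 621 = -1162

-1162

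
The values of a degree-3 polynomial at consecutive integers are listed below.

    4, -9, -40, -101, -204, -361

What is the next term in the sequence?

-584

-13, -31, -61, -103, -157
-18, -30, -42, -54
-12, -12, -12
Third differences constant at -12.
-54 − 12 = -66;  -157 − 66 = -223;  -361 − 223 = -584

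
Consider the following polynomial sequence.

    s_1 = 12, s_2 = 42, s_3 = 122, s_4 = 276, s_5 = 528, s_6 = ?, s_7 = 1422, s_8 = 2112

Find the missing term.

Using the first 5 terms:
First differences: 30  80  154  252
Second differences: 50  74  98
Third differences: 24  24
Constant third difference = 24.
Extend forward: 98 + 24 = 122;  252 + 122 = 374;  528 + 374 = 902

902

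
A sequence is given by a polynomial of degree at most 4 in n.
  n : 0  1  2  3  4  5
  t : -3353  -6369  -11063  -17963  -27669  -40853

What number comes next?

-58259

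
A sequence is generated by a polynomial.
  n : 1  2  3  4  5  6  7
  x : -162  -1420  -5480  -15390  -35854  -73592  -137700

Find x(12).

D1: -1258, -4060, -9910, -20464, -37738, -64108
D2: -2802, -5850, -10554, -17274, -26370
D3: -3048, -4704, -6720, -9096
D4: -1656, -2016, -2376
D5: -360, -360
The fifth differences are constant (-360).
-2376 − 360 = -2736;  -9096 − 2736 = -11832;  -26370 − 11832 = -38202;  -64108 − 38202 = -102310;  -137700 − 102310 = -240010
-2736 − 360 = -3096;  -11832 − 3096 = -14928;  -38202 − 14928 = -53130;  -102310 − 53130 = -155440;  -240010 − 155440 = -395450
-3096 − 360 = -3456;  -14928 − 3456 = -18384;  -53130 − 18384 = -71514;  -155440 − 71514 = -226954;  -395450 − 226954 = -622404
-3456 − 360 = -3816;  -18384 − 3816 = -22200;  -71514 − 22200 = -93714;  -226954 − 93714 = -320668;  -622404 − 320668 = -943072
-3816 − 360 = -4176;  -22200 − 4176 = -26376;  -93714 − 26376 = -120090;  -320668 − 120090 = -440758;  -943072 − 440758 = -1383830

-1383830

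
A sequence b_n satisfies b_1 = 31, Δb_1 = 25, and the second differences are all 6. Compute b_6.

216

Build the table forward from the leading diagonal:
Δ²: 6, 6, 6, 6, 6, 6
Δ: 25, 31, 37, 43, 49, 55
b: 31, 56, 87, 124, 167, 216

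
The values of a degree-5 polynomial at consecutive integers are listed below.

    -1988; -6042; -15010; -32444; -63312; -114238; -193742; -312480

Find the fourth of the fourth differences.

Δ: -4054, -8968, -17434, -30868, -50926, -79504, -118738
Δ²: -4914, -8466, -13434, -20058, -28578, -39234
Δ³: -3552, -4968, -6624, -8520, -10656
Δ⁴: -1416, -1656, -1896, -2136
Δ⁵: -240, -240, -240

-2136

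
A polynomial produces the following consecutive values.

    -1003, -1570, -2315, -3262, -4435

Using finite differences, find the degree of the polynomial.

3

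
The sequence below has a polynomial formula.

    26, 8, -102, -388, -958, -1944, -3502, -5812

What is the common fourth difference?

-24

Δ: -18, -110, -286, -570, -986, -1558, -2310
Δ²: -92, -176, -284, -416, -572, -752
Δ³: -84, -108, -132, -156, -180
Δ⁴: -24, -24, -24, -24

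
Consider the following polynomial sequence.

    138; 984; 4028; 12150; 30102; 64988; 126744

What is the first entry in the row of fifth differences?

First differences: 846, 3044, 8122, 17952, 34886, 61756
Second differences: 2198, 5078, 9830, 16934, 26870
Third differences: 2880, 4752, 7104, 9936
Fourth differences: 1872, 2352, 2832
Fifth differences: 480, 480

480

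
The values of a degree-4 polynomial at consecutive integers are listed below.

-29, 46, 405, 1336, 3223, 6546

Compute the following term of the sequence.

11881

75, 359, 931, 1887, 3323
284, 572, 956, 1436
288, 384, 480
96, 96
The fourth differences are constant (96).
480 + 96 = 576;  1436 + 576 = 2012;  3323 + 2012 = 5335;  6546 + 5335 = 11881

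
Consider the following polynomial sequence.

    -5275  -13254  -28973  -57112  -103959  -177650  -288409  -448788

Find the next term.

-673907

-7979  -15719  -28139  -46847  -73691  -110759  -160379
-7740  -12420  -18708  -26844  -37068  -49620
-4680  -6288  -8136  -10224  -12552
-1608  -1848  -2088  -2328
-240  -240  -240
Fifth differences constant at -240.
-2328 − 240 = -2568;  -12552 − 2568 = -15120;  -49620 − 15120 = -64740;  -160379 − 64740 = -225119;  -448788 − 225119 = -673907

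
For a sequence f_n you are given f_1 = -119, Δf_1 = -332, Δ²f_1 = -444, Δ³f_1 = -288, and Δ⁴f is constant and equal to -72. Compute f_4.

-2735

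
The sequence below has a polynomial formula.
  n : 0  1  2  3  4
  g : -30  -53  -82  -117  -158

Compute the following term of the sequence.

-23  -29  -35  -41
-6  -6  -6
Second differences constant at -6.
-41 − 6 = -47;  -158 − 47 = -205

-205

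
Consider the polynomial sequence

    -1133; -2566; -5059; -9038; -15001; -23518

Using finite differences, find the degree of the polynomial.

4

First differences: -1433, -2493, -3979, -5963, -8517
Second differences: -1060, -1486, -1984, -2554
Third differences: -426, -498, -570
Fourth differences: -72, -72
The fourth differences are constant, so the polynomial has degree 4.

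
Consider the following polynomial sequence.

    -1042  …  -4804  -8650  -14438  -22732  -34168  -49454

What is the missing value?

Using the last 6 terms:
Δ: -3846  -5788  -8294  -11436  -15286
Δ²: -1942  -2506  -3142  -3850
Δ³: -564  -636  -708
Δ⁴: -72  -72
Constant fourth difference = -72.
Extend backward: -564 + 72 = -492;  -1942 + 492 = -1450;  -3846 + 1450 = -2396;  -4804 + 2396 = -2408

-2408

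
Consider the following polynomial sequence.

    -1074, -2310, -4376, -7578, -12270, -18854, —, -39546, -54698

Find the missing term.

-27780

Using the first 6 terms:
Δ: -1236, -2066, -3202, -4692, -6584
Δ²: -830, -1136, -1490, -1892
Δ³: -306, -354, -402
Δ⁴: -48, -48
Constant fourth difference = -48.
Extend forward: -402 − 48 = -450;  -1892 − 450 = -2342;  -6584 − 2342 = -8926;  -18854 − 8926 = -27780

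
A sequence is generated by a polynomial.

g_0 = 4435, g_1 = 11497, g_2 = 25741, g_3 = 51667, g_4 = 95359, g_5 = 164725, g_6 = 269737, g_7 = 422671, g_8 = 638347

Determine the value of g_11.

D1: 7062, 14244, 25926, 43692, 69366, 105012, 152934, 215676
D2: 7182, 11682, 17766, 25674, 35646, 47922, 62742
D3: 4500, 6084, 7908, 9972, 12276, 14820
D4: 1584, 1824, 2064, 2304, 2544
D5: 240, 240, 240, 240
Constant fifth difference = 240, so extend:
2544 + 240 = 2784;  14820 + 2784 = 17604;  62742 + 17604 = 80346;  215676 + 80346 = 296022;  638347 + 296022 = 934369
2784 + 240 = 3024;  17604 + 3024 = 20628;  80346 + 20628 = 100974;  296022 + 100974 = 396996;  934369 + 396996 = 1331365
3024 + 240 = 3264;  20628 + 3264 = 23892;  100974 + 23892 = 124866;  396996 + 124866 = 521862;  1331365 + 521862 = 1853227

1853227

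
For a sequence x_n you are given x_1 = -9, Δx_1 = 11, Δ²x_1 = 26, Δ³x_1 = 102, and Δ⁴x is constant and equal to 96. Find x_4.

204

Build the table forward from the leading diagonal:
Fourth differences: 96, 96, 96, 96
Third differences: 102, 198, 294, 390
Second differences: 26, 128, 326, 620
First differences: 11, 37, 165, 491
x: -9, 2, 39, 204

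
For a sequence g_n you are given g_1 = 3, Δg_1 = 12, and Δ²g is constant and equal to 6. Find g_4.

Build the table forward from the leading diagonal:
D2: 6, 6, 6, 6
D1: 12, 18, 24, 30
g: 3, 15, 33, 57

57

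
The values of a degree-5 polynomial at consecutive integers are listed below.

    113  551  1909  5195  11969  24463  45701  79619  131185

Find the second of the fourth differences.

672

Δ: 438, 1358, 3286, 6774, 12494, 21238, 33918, 51566
Δ²: 920, 1928, 3488, 5720, 8744, 12680, 17648
Δ³: 1008, 1560, 2232, 3024, 3936, 4968
Δ⁴: 552, 672, 792, 912, 1032
Δ⁵: 120, 120, 120, 120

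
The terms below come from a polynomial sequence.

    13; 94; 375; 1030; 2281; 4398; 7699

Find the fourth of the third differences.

318

First differences: 81, 281, 655, 1251, 2117, 3301
Second differences: 200, 374, 596, 866, 1184
Third differences: 174, 222, 270, 318
Fourth differences: 48, 48, 48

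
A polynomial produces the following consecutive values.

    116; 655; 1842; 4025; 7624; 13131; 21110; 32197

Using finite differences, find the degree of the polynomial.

4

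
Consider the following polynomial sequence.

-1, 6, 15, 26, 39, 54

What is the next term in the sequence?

D1: 7, 9, 11, 13, 15
D2: 2, 2, 2, 2
Second differences constant at 2.
15 + 2 = 17;  54 + 17 = 71

71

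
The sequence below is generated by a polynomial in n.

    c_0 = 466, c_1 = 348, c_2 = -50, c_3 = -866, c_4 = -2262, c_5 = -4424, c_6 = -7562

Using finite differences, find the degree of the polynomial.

Δ: -118, -398, -816, -1396, -2162, -3138
Δ²: -280, -418, -580, -766, -976
Δ³: -138, -162, -186, -210
Δ⁴: -24, -24, -24
The fourth differences are constant, so the polynomial has degree 4.

4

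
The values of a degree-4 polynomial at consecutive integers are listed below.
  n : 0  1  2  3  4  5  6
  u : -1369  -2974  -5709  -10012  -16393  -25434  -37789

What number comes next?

-54184

-1605  -2735  -4303  -6381  -9041  -12355
-1130  -1568  -2078  -2660  -3314
-438  -510  -582  -654
-72  -72  -72
Fourth differences constant at -72.
-654 − 72 = -726;  -3314 − 726 = -4040;  -12355 − 4040 = -16395;  -37789 − 16395 = -54184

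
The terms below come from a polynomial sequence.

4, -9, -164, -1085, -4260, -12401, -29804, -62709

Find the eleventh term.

D1: -13 , -155 , -921 , -3175 , -8141 , -17403 , -32905
D2: -142 , -766 , -2254 , -4966 , -9262 , -15502
D3: -624 , -1488 , -2712 , -4296 , -6240
D4: -864 , -1224 , -1584 , -1944
D5: -360 , -360 , -360
The fifth differences are constant (-360).
-1944 − 360 = -2304;  -6240 − 2304 = -8544;  -15502 − 8544 = -24046;  -32905 − 24046 = -56951;  -62709 − 56951 = -119660
-2304 − 360 = -2664;  -8544 − 2664 = -11208;  -24046 − 11208 = -35254;  -56951 − 35254 = -92205;  -119660 − 92205 = -211865
-2664 − 360 = -3024;  -11208 − 3024 = -14232;  -35254 − 14232 = -49486;  -92205 − 49486 = -141691;  -211865 − 141691 = -353556

-353556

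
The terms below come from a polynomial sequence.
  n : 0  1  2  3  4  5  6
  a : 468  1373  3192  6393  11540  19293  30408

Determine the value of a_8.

66228

Δ: 905  1819  3201  5147  7753  11115
Δ²: 914  1382  1946  2606  3362
Δ³: 468  564  660  756
Δ⁴: 96  96  96
Constant fourth difference = 96, so extend:
756 + 96 = 852;  3362 + 852 = 4214;  11115 + 4214 = 15329;  30408 + 15329 = 45737
852 + 96 = 948;  4214 + 948 = 5162;  15329 + 5162 = 20491;  45737 + 20491 = 66228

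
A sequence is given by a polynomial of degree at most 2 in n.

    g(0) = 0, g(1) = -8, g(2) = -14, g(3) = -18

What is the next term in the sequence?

-20

D1: -8, -6, -4
D2: 2, 2
Second differences constant at 2.
-4 + 2 = -2;  -18 − 2 = -20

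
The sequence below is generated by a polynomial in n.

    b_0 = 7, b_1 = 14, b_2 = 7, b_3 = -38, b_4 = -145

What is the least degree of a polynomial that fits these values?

D1: 7, -7, -45, -107
D2: -14, -38, -62
D3: -24, -24
The third differences are constant, so the polynomial has degree 3.

3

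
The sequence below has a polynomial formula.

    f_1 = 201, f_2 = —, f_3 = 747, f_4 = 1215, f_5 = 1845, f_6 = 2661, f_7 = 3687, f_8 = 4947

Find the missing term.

417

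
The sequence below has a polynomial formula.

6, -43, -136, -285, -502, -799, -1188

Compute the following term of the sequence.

-1681

D1: -49, -93, -149, -217, -297, -389
D2: -44, -56, -68, -80, -92
D3: -12, -12, -12, -12
Constant third difference = -12, so extend:
-92 − 12 = -104;  -389 − 104 = -493;  -1188 − 493 = -1681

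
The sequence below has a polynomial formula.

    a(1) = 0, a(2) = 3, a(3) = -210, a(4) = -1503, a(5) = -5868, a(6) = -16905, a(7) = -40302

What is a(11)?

-471210

First differences: 3, -213, -1293, -4365, -11037, -23397
Second differences: -216, -1080, -3072, -6672, -12360
Third differences: -864, -1992, -3600, -5688
Fourth differences: -1128, -1608, -2088
Fifth differences: -480, -480
The fifth differences are constant (-480).
-2088 − 480 = -2568;  -5688 − 2568 = -8256;  -12360 − 8256 = -20616;  -23397 − 20616 = -44013;  -40302 − 44013 = -84315
-2568 − 480 = -3048;  -8256 − 3048 = -11304;  -20616 − 11304 = -31920;  -44013 − 31920 = -75933;  -84315 − 75933 = -160248
-3048 − 480 = -3528;  -11304 − 3528 = -14832;  -31920 − 14832 = -46752;  -75933 − 46752 = -122685;  -160248 − 122685 = -282933
-3528 − 480 = -4008;  -14832 − 4008 = -18840;  -46752 − 18840 = -65592;  -122685 − 65592 = -188277;  -282933 − 188277 = -471210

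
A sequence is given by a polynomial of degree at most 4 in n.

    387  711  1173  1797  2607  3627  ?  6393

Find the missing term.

4881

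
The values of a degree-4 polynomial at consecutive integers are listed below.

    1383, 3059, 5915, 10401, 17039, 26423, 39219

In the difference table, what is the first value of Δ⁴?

72

Δ: 1676, 2856, 4486, 6638, 9384, 12796
Δ²: 1180, 1630, 2152, 2746, 3412
Δ³: 450, 522, 594, 666
Δ⁴: 72, 72, 72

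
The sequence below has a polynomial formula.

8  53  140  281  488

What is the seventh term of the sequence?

1148

D1: 45, 87, 141, 207
D2: 42, 54, 66
D3: 12, 12
Constant third difference = 12, so extend:
66 + 12 = 78;  207 + 78 = 285;  488 + 285 = 773
78 + 12 = 90;  285 + 90 = 375;  773 + 375 = 1148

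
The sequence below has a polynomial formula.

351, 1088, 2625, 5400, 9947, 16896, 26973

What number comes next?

First differences: 737, 1537, 2775, 4547, 6949, 10077
Second differences: 800, 1238, 1772, 2402, 3128
Third differences: 438, 534, 630, 726
Fourth differences: 96, 96, 96
Fourth differences constant at 96.
726 + 96 = 822;  3128 + 822 = 3950;  10077 + 3950 = 14027;  26973 + 14027 = 41000

41000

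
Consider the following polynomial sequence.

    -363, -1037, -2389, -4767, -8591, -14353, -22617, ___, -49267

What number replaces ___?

-34019

Using the first 7 terms:
Δ: -674  -1352  -2378  -3824  -5762  -8264
Δ²: -678  -1026  -1446  -1938  -2502
Δ³: -348  -420  -492  -564
Δ⁴: -72  -72  -72
Constant fourth difference = -72.
Extend forward: -564 − 72 = -636;  -2502 − 636 = -3138;  -8264 − 3138 = -11402;  -22617 − 11402 = -34019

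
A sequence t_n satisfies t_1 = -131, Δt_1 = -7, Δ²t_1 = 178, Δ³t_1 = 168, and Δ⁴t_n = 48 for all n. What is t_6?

3534

Build the table forward from the leading diagonal:
D4: 48, 48, 48, 48, 48, 48
D3: 168, 216, 264, 312, 360, 408
D2: 178, 346, 562, 826, 1138, 1498
D1: -7, 171, 517, 1079, 1905, 3043
t: -131, -138, 33, 550, 1629, 3534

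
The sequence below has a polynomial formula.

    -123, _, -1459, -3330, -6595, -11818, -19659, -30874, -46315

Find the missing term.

-514

Using the last 7 terms:
First differences: -1871  -3265  -5223  -7841  -11215  -15441
Second differences: -1394  -1958  -2618  -3374  -4226
Third differences: -564  -660  -756  -852
Fourth differences: -96  -96  -96
Constant fourth difference = -96.
Extend backward: -564 + 96 = -468;  -1394 + 468 = -926;  -1871 + 926 = -945;  -1459 + 945 = -514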